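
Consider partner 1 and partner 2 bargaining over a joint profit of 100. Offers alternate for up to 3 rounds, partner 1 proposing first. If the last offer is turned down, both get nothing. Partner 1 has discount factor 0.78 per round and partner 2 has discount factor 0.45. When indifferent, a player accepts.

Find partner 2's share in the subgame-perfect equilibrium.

9.9

Solve by backward induction from round 3.
Round 3 (partner 1 proposes): rejection yields 0 for partner 2; partner 1 offers 0 and keeps 100.
Round 2 (partner 2 proposes): partner 1 can get 100 next round, worth 0.78 × 100 = 78 now. Partner 2 offers 78 and keeps 100 − 78 = 22.
Round 1 (partner 1 proposes): partner 2 can get 22 next round, worth 0.45 × 22 = 9.9 now; partner 1 offers that and keeps 90.1.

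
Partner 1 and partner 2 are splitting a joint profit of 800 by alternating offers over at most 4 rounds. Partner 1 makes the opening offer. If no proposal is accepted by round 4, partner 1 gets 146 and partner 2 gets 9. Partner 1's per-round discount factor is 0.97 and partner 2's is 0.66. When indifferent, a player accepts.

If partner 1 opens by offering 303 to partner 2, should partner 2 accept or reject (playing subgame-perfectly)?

Work out partner 2's continuation value if the offer is rejected.
Round 4 (partner 2 proposes): partner 1 gets 146 if talks fail, so partner 2 offers 146 and keeps 654.
Round 3 (partner 1 proposes): partner 2 can get 654 next round, worth 0.66 × 654 = 431.64 now, so partner 1 offers 431.64, keeping 368.36.
Round 2 (partner 2 proposes): partner 1 can get 368.36 next round, worth 0.97 × 368.36 = 357.3092 now, so partner 2 offers 357.3092, keeping 442.6908.
So by rejecting in round 1, partner 2 gets 442.6908 next round, worth 0.66 × 442.6908 = 292.175928 now.
Offer 303 ≥ 292.175928, so partner 2 accepts.

Accept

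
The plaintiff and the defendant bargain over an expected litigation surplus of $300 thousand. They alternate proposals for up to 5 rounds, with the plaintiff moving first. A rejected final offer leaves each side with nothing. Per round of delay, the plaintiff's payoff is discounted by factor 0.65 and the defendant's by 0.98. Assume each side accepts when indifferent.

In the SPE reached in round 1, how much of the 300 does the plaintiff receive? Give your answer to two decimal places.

Round 5 (the plaintiff proposes): rejection yields 0 for the defendant; the plaintiff offers 0 and keeps 300.
Round 4 (the defendant proposes): the plaintiff can get 300 next round, worth 0.65 × 300 = 195 now, so the defendant offers 195, keeping 105.
Round 3 (the plaintiff proposes): the defendant can get 105 next round, worth 0.98 × 105 = 102.9 now, so the plaintiff offers 102.9, keeping 197.1.
Round 2 (the defendant proposes): the plaintiff can get 197.1 next round, worth 0.65 × 197.1 = 128.115 now. The defendant offers 128.115 and keeps 300 − 128.115 = 171.885.
Round 1 (the plaintiff proposes): the defendant can get 171.885 next round, worth 0.98 × 171.885 = 168.4473 now. The plaintiff offers 168.4473 and keeps 300 − 168.4473 = 131.5527.

131.55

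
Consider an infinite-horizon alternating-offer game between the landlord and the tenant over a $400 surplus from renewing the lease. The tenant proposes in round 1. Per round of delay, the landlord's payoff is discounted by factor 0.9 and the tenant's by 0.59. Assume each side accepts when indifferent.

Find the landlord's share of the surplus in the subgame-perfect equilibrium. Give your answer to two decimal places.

314.71

Let x be the tenant's share when the tenant proposes and y be the landlord's share when the landlord proposes.
The landlord accepts iff offered ≥ 0.9·y, so x = 400 − 0.9y. Symmetrically y = 400 − 0.59x.
Substituting: x = 400 − 0.9(400 − 0.59x), giving x(1 − 0.59·0.9) = 400(1 − 0.9).
So x = 400 × 0.1 / 0.469 ≈ 85.2878, and the landlord receives 400 − x ≈ 314.7122.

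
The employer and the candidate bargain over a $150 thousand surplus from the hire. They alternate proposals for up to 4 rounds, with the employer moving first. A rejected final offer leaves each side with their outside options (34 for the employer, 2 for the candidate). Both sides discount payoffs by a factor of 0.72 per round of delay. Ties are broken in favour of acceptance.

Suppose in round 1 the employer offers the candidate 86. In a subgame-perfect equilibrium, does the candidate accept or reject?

Accept

Round 4 (the candidate proposes): the employer gets 34 if talks fail, so the candidate offers 34 and keeps 116.
Round 3 (the employer proposes): the candidate can get 116 next round, worth 0.72 × 116 = 83.52 now, so the employer offers 83.52, keeping 66.48.
Round 2 (the candidate proposes): the employer can get 66.48 next round, worth 0.72 × 66.48 = 47.8656 now, so the candidate offers 47.8656, keeping 102.1344.
So by rejecting in round 1, the candidate gets 102.1344 next round, worth 0.72 × 102.1344 = 73.536768 now.
Offer 86 ≥ 73.536768, so the candidate accepts.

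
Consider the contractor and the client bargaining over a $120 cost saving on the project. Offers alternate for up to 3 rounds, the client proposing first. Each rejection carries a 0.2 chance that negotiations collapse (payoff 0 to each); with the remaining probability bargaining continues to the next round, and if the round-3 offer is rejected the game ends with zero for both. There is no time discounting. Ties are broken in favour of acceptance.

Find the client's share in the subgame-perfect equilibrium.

Round 3 (the client proposes): the contractor will accept anything ≥ 0, so the client offers 0 and keeps 120.
Round 2 (the contractor proposes): rejecting gives the client an expected 0.8 × 120 = 96. The contractor offers 96 and keeps 120 − 96 = 24.
Round 1 (the client proposes): rejecting gives the contractor an expected 0.8 × 24 = 19.2; the client offers that and keeps 100.8.

100.8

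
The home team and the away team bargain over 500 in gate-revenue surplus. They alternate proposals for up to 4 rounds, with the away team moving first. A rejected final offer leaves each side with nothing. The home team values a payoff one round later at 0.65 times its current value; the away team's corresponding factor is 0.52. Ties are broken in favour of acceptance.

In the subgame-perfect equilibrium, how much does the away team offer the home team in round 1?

Round 4 (the home team proposes): the away team will accept anything ≥ 0, so the home team offers 0 and keeps 500.
Round 3 (the away team proposes): the home team can get 500 next round, worth 0.65 × 500 = 325 now. The away team offers 325 and keeps 500 − 325 = 175.
Round 2 (the home team proposes): the away team can get 175 next round, worth 0.52 × 175 = 91 now, so the home team offers 91, keeping 409.
Round 1 (the away team proposes): the home team can get 409 next round, worth 0.65 × 409 = 265.85 now; the away team offers that and keeps 234.15.

265.85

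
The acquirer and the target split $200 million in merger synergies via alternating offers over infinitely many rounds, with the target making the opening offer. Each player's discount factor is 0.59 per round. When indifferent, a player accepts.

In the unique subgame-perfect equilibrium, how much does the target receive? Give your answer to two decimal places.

125.79

When the target proposes, the acquirer accepts any offer worth at least 0.59 times what the acquirer would get by proposing next round; and vice versa.
This gives x = 200 − 0.59y and y = 200 − 0.59x, where x and y are each side's share when it proposes.
Hence (1 − 0.59·0.59)x = 200(1 − 0.59), i.e. 0.6519·x = 82.
x ≈ 125.7862; the acquirer's share is 200 − x ≈ 74.2138.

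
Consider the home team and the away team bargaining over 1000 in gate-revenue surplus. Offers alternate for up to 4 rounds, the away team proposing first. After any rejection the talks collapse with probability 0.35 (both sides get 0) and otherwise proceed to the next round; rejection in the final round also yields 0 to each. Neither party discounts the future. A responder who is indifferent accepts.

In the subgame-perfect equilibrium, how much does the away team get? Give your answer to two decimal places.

Round 4 (the home team proposes): rejection yields 0 for the away team; the home team offers 0 and keeps 1000.
Round 3 (the away team proposes): rejecting gives the home team an expected 0.65 × 1000 = 650, so the away team offers 650, keeping 350.
Round 2 (the home team proposes): rejecting gives the away team an expected 0.65 × 350 = 227.5; the home team offers that and keeps 772.5.
Round 1 (the away team proposes): rejecting gives the home team an expected 0.65 × 772.5 = 502.125. The away team offers 502.125 and keeps 1000 − 502.125 = 497.875.

497.88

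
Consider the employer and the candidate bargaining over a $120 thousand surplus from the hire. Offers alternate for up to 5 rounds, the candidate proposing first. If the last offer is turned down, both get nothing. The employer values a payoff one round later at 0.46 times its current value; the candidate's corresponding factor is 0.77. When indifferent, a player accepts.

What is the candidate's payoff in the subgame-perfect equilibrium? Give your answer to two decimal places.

102.81

Round 5 (the candidate proposes): the employer will accept anything ≥ 0, so the candidate offers 0 and keeps 120.
Round 4 (the employer proposes): the candidate can get 120 next round, worth 0.77 × 120 = 92.4 now; the employer offers that and keeps 27.6.
Round 3 (the candidate proposes): the employer can get 27.6 next round, worth 0.46 × 27.6 = 12.696 now; the candidate offers that and keeps 107.304.
Round 2 (the employer proposes): the candidate can get 107.304 next round, worth 0.77 × 107.304 = 82.62408 now; the employer offers that and keeps 37.37592.
Round 1 (the candidate proposes): the employer can get 37.37592 next round, worth 0.46 × 37.37592 = 17.1929232 now; the candidate offers that and keeps 102.8070768.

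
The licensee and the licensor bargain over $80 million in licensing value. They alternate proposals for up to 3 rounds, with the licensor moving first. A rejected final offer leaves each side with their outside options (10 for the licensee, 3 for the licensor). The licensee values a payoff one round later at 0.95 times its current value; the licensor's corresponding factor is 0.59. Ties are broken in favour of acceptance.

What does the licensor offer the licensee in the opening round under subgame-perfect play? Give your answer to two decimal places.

36.77

Work backward from the last round.
Round 3 (the licensor proposes): the licensee gets 10 if talks fail, so the licensor offers 10 and keeps 70.
Round 2 (the licensee proposes): the licensor can get 70 next round, worth 0.59 × 70 = 41.3 now, so the licensee offers 41.3, keeping 38.7.
Round 1 (the licensor proposes): the licensee can get 38.7 next round, worth 0.95 × 38.7 = 36.765 now. The licensor offers 36.765 and keeps 80 − 36.765 = 43.235.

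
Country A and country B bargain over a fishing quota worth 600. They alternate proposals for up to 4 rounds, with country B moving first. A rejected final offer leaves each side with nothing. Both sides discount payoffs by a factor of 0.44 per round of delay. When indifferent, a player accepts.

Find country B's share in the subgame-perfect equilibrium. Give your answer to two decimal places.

401.05

Round 4 (country A proposes): country B will accept anything ≥ 0, so country A offers 0 and keeps 600.
Round 3 (country B proposes): country A can get 600 next round, worth 0.44 × 600 = 264 now; country B offers that and keeps 336.
Round 2 (country A proposes): country B can get 336 next round, worth 0.44 × 336 = 147.84 now. Country A offers 147.84 and keeps 600 − 147.84 = 452.16.
Round 1 (country B proposes): country A can get 452.16 next round, worth 0.44 × 452.16 = 198.9504 now. Country B offers 198.9504 and keeps 600 − 198.9504 = 401.0496.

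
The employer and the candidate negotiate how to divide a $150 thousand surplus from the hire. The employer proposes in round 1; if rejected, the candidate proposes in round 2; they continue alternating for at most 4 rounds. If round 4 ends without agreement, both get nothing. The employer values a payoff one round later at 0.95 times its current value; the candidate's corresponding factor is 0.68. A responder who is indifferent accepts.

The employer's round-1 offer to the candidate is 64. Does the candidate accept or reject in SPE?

Reject

Work out the candidate's continuation value if the offer is rejected.
Round 4 (the candidate proposes): rejection yields 0 for the employer; the candidate offers 0 and keeps 150.
Round 3 (the employer proposes): the candidate can get 150 next round, worth 0.68 × 150 = 102 now; the employer offers that and keeps 48.
Round 2 (the candidate proposes): the employer can get 48 next round, worth 0.95 × 48 = 45.6 now. The candidate offers 45.6 and keeps 150 − 45.6 = 104.4.
So by rejecting in round 1, the candidate gets 104.4 next round, worth 0.68 × 104.4 = 70.992 now.
Offer 64 < 70.992, so the candidate rejects.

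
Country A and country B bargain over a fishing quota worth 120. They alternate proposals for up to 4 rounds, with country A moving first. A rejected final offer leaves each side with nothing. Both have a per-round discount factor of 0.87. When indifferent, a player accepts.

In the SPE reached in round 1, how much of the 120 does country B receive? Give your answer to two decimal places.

Round 4 (country B proposes): country A will accept anything ≥ 0, so country B offers 0 and keeps 120.
Round 3 (country A proposes): country B can get 120 next round, worth 0.87 × 120 = 104.4 now. Country A offers 104.4 and keeps 120 − 104.4 = 15.6.
Round 2 (country B proposes): country A can get 15.6 next round, worth 0.87 × 15.6 = 13.572 now. Country B offers 13.572 and keeps 120 − 13.572 = 106.428.
Round 1 (country A proposes): country B can get 106.428 next round, worth 0.87 × 106.428 = 92.59236 now; country A offers that and keeps 27.40764.

92.59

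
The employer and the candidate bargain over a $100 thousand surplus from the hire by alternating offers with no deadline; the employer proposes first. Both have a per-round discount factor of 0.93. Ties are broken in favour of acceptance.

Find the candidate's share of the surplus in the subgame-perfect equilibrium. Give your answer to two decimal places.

48.19

Let x be the employer's share when the employer proposes and y be the candidate's share when the candidate proposes.
The candidate accepts iff offered ≥ 0.93·y, so x = 100 − 0.93y. Symmetrically y = 100 − 0.93x.
Substituting: x = 100 − 0.93(100 − 0.93x), giving x(1 − 0.93·0.93) = 100(1 − 0.93).
So x = 100 × 0.07 / 0.1351 ≈ 51.8135, and the candidate receives 100 − x ≈ 48.1865.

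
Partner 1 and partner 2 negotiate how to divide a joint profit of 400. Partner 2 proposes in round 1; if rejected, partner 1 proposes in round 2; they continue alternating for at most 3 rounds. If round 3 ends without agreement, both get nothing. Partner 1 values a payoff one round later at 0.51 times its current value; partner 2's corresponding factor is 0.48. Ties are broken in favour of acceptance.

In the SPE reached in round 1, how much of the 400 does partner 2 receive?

Round 3 (partner 2 proposes): partner 1 will accept anything ≥ 0, so partner 2 offers 0 and keeps 400.
Round 2 (partner 1 proposes): partner 2 can get 400 next round, worth 0.48 × 400 = 192 now; partner 1 offers that and keeps 208.
Round 1 (partner 2 proposes): partner 1 can get 208 next round, worth 0.51 × 208 = 106.08 now, so partner 2 offers 106.08, keeping 293.92.

293.92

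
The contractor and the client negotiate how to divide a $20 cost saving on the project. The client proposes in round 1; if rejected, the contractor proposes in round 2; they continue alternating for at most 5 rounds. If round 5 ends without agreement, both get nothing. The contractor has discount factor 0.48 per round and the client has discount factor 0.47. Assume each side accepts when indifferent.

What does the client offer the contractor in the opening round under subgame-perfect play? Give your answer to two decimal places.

Round 5 (the client proposes): the contractor will accept anything ≥ 0, so the client offers 0 and keeps 20.
Round 4 (the contractor proposes): the client can get 20 next round, worth 0.47 × 20 = 9.4 now; the contractor offers that and keeps 10.6.
Round 3 (the client proposes): the contractor can get 10.6 next round, worth 0.48 × 10.6 = 5.088 now; the client offers that and keeps 14.912.
Round 2 (the contractor proposes): the client can get 14.912 next round, worth 0.47 × 14.912 = 7.00864 now. The contractor offers 7.00864 and keeps 20 − 7.00864 = 12.99136.
Round 1 (the client proposes): the contractor can get 12.99136 next round, worth 0.48 × 12.99136 = 6.2358528 now, so the client offers 6.2358528, keeping 13.7641472.

6.24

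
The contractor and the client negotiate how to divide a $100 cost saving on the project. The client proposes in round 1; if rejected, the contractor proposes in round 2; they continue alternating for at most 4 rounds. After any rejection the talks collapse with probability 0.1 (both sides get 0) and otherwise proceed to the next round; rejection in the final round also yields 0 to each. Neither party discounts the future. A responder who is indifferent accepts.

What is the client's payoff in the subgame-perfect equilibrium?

18.1

By backward induction:
Round 4 (the contractor proposes): the client will accept anything ≥ 0, so the contractor offers 0 and keeps 100.
Round 3 (the client proposes): rejecting gives the contractor an expected 0.9 × 100 = 90; the client offers that and keeps 10.
Round 2 (the contractor proposes): rejecting gives the client an expected 0.9 × 10 = 9. The contractor offers 9 and keeps 100 − 9 = 91.
Round 1 (the client proposes): rejecting gives the contractor an expected 0.9 × 91 = 81.9; the client offers that and keeps 18.1.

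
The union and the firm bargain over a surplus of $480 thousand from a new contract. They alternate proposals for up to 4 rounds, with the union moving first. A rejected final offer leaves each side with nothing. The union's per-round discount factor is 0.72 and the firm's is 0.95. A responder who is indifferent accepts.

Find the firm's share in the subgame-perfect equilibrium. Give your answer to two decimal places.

Round 4 (the firm proposes): the union will accept anything ≥ 0, so the firm offers 0 and keeps 480.
Round 3 (the union proposes): the firm can get 480 next round, worth 0.95 × 480 = 456 now. The union offers 456 and keeps 480 − 456 = 24.
Round 2 (the firm proposes): the union can get 24 next round, worth 0.72 × 24 = 17.28 now, so the firm offers 17.28, keeping 462.72.
Round 1 (the union proposes): the firm can get 462.72 next round, worth 0.95 × 462.72 = 439.584 now, so the union offers 439.584, keeping 40.416.

439.58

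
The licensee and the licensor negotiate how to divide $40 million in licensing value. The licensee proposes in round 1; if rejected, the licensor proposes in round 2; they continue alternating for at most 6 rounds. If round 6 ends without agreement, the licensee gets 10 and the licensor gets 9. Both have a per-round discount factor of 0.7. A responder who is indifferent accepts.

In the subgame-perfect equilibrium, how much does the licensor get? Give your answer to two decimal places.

17.56

Round 6 (the licensor proposes): the licensee gets 10 if talks fail, so the licensor offers 10 and keeps 30.
Round 5 (the licensee proposes): the licensor can get 30 next round, worth 0.7 × 30 = 21 now; the licensee offers that and keeps 19.
Round 4 (the licensor proposes): the licensee can get 19 next round, worth 0.7 × 19 = 13.3 now, so the licensor offers 13.3, keeping 26.7.
Round 3 (the licensee proposes): the licensor can get 26.7 next round, worth 0.7 × 26.7 = 18.69 now. The licensee offers 18.69 and keeps 40 − 18.69 = 21.31.
Round 2 (the licensor proposes): the licensee can get 21.31 next round, worth 0.7 × 21.31 = 14.917 now; the licensor offers that and keeps 25.083.
Round 1 (the licensee proposes): the licensor can get 25.083 next round, worth 0.7 × 25.083 = 17.5581 now; the licensee offers that and keeps 22.4419.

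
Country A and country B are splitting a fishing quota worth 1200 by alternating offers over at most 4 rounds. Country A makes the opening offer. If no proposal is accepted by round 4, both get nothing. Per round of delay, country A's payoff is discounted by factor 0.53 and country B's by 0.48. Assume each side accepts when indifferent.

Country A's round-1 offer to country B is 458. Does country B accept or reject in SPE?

Accept

Round 4 (country B proposes): country A will accept anything ≥ 0, so country B offers 0 and keeps 1200.
Round 3 (country A proposes): country B can get 1200 next round, worth 0.48 × 1200 = 576 now. Country A offers 576 and keeps 1200 − 576 = 624.
Round 2 (country B proposes): country A can get 624 next round, worth 0.53 × 624 = 330.72 now, so country B offers 330.72, keeping 869.28.
So by rejecting in round 1, country B gets 869.28 next round, worth 0.48 × 869.28 = 417.2544 now.
Offer 458 ≥ 417.2544, so country B accepts.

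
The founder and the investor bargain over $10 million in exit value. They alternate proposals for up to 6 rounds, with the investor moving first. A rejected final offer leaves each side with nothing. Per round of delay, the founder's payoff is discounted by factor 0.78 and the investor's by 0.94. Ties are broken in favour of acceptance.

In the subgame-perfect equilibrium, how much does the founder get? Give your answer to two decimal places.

Solve by backward induction from round 6.
Round 6 (the founder proposes): the investor will accept anything ≥ 0, so the founder offers 0 and keeps 10.
Round 5 (the investor proposes): the founder can get 10 next round, worth 0.78 × 10 = 7.8 now; the investor offers that and keeps 2.2.
Round 4 (the founder proposes): the investor can get 2.2 next round, worth 0.94 × 2.2 = 2.068 now, so the founder offers 2.068, keeping 7.932.
Round 3 (the investor proposes): the founder can get 7.932 next round, worth 0.78 × 7.932 = 6.18696 now; the investor offers that and keeps 3.81304.
Round 2 (the founder proposes): the investor can get 3.81304 next round, worth 0.94 × 3.81304 = 3.5842576 now. The founder offers 3.5842576 and keeps 10 − 3.5842576 = 6.4157424.
Round 1 (the investor proposes): the founder can get 6.4157424 next round, worth 0.78 × 6.4157424 = 5.004279072 now, so the investor offers 5.004279072, keeping 4.995720928.

5.00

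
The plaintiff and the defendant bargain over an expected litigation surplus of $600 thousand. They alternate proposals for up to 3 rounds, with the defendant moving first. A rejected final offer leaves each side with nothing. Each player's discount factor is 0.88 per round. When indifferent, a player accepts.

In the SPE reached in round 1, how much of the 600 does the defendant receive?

536.64

Round 3 (the defendant proposes): rejection yields 0 for the plaintiff; the defendant offers 0 and keeps 600.
Round 2 (the plaintiff proposes): the defendant can get 600 next round, worth 0.88 × 600 = 528 now. The plaintiff offers 528 and keeps 600 − 528 = 72.
Round 1 (the defendant proposes): the plaintiff can get 72 next round, worth 0.88 × 72 = 63.36 now; the defendant offers that and keeps 536.64.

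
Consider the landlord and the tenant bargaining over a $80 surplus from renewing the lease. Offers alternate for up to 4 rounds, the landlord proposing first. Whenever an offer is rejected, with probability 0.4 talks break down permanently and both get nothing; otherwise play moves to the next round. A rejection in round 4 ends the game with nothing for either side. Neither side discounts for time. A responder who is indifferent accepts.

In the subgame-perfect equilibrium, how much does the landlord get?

By backward induction:
Round 4 (the tenant proposes): the landlord will accept anything ≥ 0, so the tenant offers 0 and keeps 80.
Round 3 (the landlord proposes): rejecting gives the tenant an expected 0.6 × 80 = 48, so the landlord offers 48, keeping 32.
Round 2 (the tenant proposes): rejecting gives the landlord an expected 0.6 × 32 = 19.2. The tenant offers 19.2 and keeps 80 − 19.2 = 60.8.
Round 1 (the landlord proposes): rejecting gives the tenant an expected 0.6 × 60.8 = 36.48. The landlord offers 36.48 and keeps 80 − 36.48 = 43.52.

43.52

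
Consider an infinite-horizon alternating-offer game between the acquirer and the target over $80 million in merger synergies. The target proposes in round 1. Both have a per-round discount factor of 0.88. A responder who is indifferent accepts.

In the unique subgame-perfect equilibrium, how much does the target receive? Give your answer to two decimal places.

42.55

When the target proposes, the acquirer accepts any offer worth at least 0.88 times what the acquirer would get by proposing next round; and vice versa.
This gives x = 80 − 0.88y and y = 80 − 0.88x, where x and y are each side's share when it proposes.
Hence (1 − 0.88·0.88)x = 80(1 − 0.88), i.e. 0.2256·x = 9.6.
x ≈ 42.5532; the acquirer's share is 80 − x ≈ 37.4468.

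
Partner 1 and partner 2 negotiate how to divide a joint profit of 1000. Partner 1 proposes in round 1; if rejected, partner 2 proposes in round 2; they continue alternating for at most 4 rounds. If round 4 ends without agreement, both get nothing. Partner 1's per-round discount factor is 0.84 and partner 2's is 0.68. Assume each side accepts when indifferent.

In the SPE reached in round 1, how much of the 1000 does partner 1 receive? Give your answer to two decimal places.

Round 4 (partner 2 proposes): rejection yields 0 for partner 1; partner 2 offers 0 and keeps 1000.
Round 3 (partner 1 proposes): partner 2 can get 1000 next round, worth 0.68 × 1000 = 680 now, so partner 1 offers 680, keeping 320.
Round 2 (partner 2 proposes): partner 1 can get 320 next round, worth 0.84 × 320 = 268.8 now, so partner 2 offers 268.8, keeping 731.2.
Round 1 (partner 1 proposes): partner 2 can get 731.2 next round, worth 0.68 × 731.2 = 497.216 now; partner 1 offers that and keeps 502.784.

502.78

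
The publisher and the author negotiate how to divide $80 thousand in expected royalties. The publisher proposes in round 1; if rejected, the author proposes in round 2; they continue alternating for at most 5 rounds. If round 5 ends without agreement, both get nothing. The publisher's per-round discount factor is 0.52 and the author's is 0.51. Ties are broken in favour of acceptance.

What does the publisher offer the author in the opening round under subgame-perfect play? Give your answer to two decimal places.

24.78

Solve by backward induction from round 5.
Round 5 (the publisher proposes): the author will accept anything ≥ 0, so the publisher offers 0 and keeps 80.
Round 4 (the author proposes): the publisher can get 80 next round, worth 0.52 × 80 = 41.6 now. The author offers 41.6 and keeps 80 − 41.6 = 38.4.
Round 3 (the publisher proposes): the author can get 38.4 next round, worth 0.51 × 38.4 = 19.584 now. The publisher offers 19.584 and keeps 80 − 19.584 = 60.416.
Round 2 (the author proposes): the publisher can get 60.416 next round, worth 0.52 × 60.416 = 31.41632 now. The author offers 31.41632 and keeps 80 − 31.41632 = 48.58368.
Round 1 (the publisher proposes): the author can get 48.58368 next round, worth 0.51 × 48.58368 = 24.7776768 now, so the publisher offers 24.7776768, keeping 55.2223232.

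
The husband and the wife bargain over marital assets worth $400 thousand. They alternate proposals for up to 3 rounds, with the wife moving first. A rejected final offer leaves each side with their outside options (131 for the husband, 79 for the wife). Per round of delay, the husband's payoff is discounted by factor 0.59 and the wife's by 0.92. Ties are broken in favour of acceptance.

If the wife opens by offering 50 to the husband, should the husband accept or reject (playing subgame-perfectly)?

Reject

Round 3 (the wife proposes): the husband gets 131 if talks fail, so the wife offers 131 and keeps 269.
Round 2 (the husband proposes): the wife can get 269 next round, worth 0.92 × 269 = 247.48 now, so the husband offers 247.48, keeping 152.52.
So by rejecting in round 1, the husband gets 152.52 next round, worth 0.59 × 152.52 = 89.9868 now.
Offer 50 < 89.9868, so the husband rejects.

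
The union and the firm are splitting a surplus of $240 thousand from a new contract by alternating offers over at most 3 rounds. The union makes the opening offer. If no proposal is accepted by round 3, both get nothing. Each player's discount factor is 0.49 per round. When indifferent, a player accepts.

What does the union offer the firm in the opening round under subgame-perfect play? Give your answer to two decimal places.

59.98

Round 3 (the union proposes): the firm will accept anything ≥ 0, so the union offers 0 and keeps 240.
Round 2 (the firm proposes): the union can get 240 next round, worth 0.49 × 240 = 117.6 now. The firm offers 117.6 and keeps 240 − 117.6 = 122.4.
Round 1 (the union proposes): the firm can get 122.4 next round, worth 0.49 × 122.4 = 59.976 now; the union offers that and keeps 180.024.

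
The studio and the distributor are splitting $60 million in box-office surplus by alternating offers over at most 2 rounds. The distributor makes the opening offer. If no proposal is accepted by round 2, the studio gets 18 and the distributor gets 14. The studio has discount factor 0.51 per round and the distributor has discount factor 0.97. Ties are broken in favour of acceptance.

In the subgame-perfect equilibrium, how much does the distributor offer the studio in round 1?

Round 2 (the studio proposes): the distributor gets 14 if talks fail, so the studio offers 14 and keeps 46.
Round 1 (the distributor proposes): the studio can get 46 next round, worth 0.51 × 46 = 23.46 now; the distributor offers that and keeps 36.54.

23.46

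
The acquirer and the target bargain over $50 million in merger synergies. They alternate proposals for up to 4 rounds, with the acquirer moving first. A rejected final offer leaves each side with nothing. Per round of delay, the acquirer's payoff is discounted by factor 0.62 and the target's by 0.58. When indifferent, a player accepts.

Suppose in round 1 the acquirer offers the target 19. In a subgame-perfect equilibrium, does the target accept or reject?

Work out the target's continuation value if the offer is rejected.
Round 4 (the target proposes): rejection yields 0 for the acquirer; the target offers 0 and keeps 50.
Round 3 (the acquirer proposes): the target can get 50 next round, worth 0.58 × 50 = 29 now. The acquirer offers 29 and keeps 50 − 29 = 21.
Round 2 (the target proposes): the acquirer can get 21 next round, worth 0.62 × 21 = 13.02 now; the target offers that and keeps 36.98.
So by rejecting in round 1, the target gets 36.98 next round, worth 0.58 × 36.98 = 21.4484 now.
Offer 19 < 21.4484, so the target rejects.

Reject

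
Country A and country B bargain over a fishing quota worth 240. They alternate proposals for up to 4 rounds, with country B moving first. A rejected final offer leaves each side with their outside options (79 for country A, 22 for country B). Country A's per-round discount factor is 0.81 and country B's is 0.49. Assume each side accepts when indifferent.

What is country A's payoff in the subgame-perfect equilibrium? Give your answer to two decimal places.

Round 4 (country A proposes): country B gets 22 if talks fail, so country A offers 22 and keeps 218.
Round 3 (country B proposes): country A can get 218 next round, worth 0.81 × 218 = 176.58 now; country B offers that and keeps 63.42.
Round 2 (country A proposes): country B can get 63.42 next round, worth 0.49 × 63.42 = 31.0758 now; country A offers that and keeps 208.9242.
Round 1 (country B proposes): country A can get 208.9242 next round, worth 0.81 × 208.9242 = 169.228602 now; country B offers that and keeps 70.771398.

169.23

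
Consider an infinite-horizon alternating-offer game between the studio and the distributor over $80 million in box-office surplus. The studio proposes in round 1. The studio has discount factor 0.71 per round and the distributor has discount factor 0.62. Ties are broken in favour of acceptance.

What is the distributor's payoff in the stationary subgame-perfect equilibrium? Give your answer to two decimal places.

When the studio proposes, the distributor accepts any offer worth at least 0.62 times what the distributor would get by proposing next round; and vice versa.
This gives x = 80 − 0.62y and y = 80 − 0.71x, where x and y are each side's share when it proposes.
Hence (1 − 0.62·0.71)x = 80(1 − 0.62), i.e. 0.5598·x = 30.4.
x ≈ 54.3051; the distributor's share is 80 − x ≈ 25.6949.

25.69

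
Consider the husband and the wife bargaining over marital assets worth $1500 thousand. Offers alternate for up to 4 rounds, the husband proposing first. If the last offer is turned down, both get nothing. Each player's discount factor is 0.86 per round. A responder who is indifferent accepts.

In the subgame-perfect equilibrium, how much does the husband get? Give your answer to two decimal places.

365.32

Round 4 (the wife proposes): rejection yields 0 for the husband; the wife offers 0 and keeps 1500.
Round 3 (the husband proposes): the wife can get 1500 next round, worth 0.86 × 1500 = 1290 now. The husband offers 1290 and keeps 1500 − 1290 = 210.
Round 2 (the wife proposes): the husband can get 210 next round, worth 0.86 × 210 = 180.6 now, so the wife offers 180.6, keeping 1319.4.
Round 1 (the husband proposes): the wife can get 1319.4 next round, worth 0.86 × 1319.4 = 1134.684 now. The husband offers 1134.684 and keeps 1500 − 1134.684 = 365.316.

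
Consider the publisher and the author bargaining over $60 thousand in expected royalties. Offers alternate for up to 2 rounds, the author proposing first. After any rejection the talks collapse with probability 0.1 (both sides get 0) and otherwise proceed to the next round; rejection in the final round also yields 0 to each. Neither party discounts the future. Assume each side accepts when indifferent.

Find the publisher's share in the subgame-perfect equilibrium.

By backward induction:
Round 2 (the publisher proposes): rejection yields 0 for the author; the publisher offers 0 and keeps 60.
Round 1 (the author proposes): rejecting gives the publisher an expected 0.9 × 60 = 54; the author offers that and keeps 6.

54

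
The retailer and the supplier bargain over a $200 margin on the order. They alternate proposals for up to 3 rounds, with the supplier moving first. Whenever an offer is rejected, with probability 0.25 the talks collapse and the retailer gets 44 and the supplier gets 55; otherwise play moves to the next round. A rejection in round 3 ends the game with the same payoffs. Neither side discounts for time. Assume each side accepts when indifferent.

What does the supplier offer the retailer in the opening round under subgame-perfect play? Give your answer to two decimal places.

62.94

By backward induction:
Round 3 (the supplier proposes): the retailer gets 44 if talks fail, so the supplier offers 44 and keeps 156.
Round 2 (the retailer proposes): rejecting gives the supplier an expected 0.75 × 156 + 0.25 × 55 = 130.75. The retailer offers 130.75 and keeps 200 − 130.75 = 69.25.
Round 1 (the supplier proposes): rejecting gives the retailer an expected 0.75 × 69.25 + 0.25 × 44 = 62.9375; the supplier offers that and keeps 137.0625.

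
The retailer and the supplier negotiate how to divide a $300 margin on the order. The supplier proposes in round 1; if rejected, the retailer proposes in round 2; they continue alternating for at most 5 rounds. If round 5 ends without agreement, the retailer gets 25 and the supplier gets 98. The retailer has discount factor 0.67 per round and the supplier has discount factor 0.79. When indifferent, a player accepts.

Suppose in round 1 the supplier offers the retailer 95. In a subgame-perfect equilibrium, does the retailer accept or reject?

Round 5 (the supplier proposes): the retailer gets 25 if talks fail, so the supplier offers 25 and keeps 275.
Round 4 (the retailer proposes): the supplier can get 275 next round, worth 0.79 × 275 = 217.25 now. The retailer offers 217.25 and keeps 300 − 217.25 = 82.75.
Round 3 (the supplier proposes): the retailer can get 82.75 next round, worth 0.67 × 82.75 = 55.4425 now. The supplier offers 55.4425 and keeps 300 − 55.4425 = 244.5575.
Round 2 (the retailer proposes): the supplier can get 244.5575 next round, worth 0.79 × 244.5575 = 193.200425 now, so the retailer offers 193.200425, keeping 106.799575.
So by rejecting in round 1, the retailer gets 106.799575 next round, worth 0.67 × 106.799575 = 71.55571525 now.
Offer 95 ≥ 71.55571525, so the retailer accepts.

Accept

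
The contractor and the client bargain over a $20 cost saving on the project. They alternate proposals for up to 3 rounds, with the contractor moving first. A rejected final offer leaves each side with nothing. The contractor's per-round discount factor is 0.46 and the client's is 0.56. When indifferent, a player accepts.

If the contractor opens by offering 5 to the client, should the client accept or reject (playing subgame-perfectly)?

Reject

Work out the client's continuation value if the offer is rejected.
Round 3 (the contractor proposes): the client will accept anything ≥ 0, so the contractor offers 0 and keeps 20.
Round 2 (the client proposes): the contractor can get 20 next round, worth 0.46 × 20 = 9.2 now, so the client offers 9.2, keeping 10.8.
So by rejecting in round 1, the client gets 10.8 next round, worth 0.56 × 10.8 = 6.048 now.
Offer 5 < 6.048, so the client rejects.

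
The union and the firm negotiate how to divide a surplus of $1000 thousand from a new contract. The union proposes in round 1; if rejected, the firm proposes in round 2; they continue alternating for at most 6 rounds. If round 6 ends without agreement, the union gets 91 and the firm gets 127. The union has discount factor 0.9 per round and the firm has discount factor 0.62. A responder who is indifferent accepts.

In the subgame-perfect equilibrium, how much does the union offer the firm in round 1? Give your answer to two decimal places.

Solve by backward induction from round 6.
Round 6 (the firm proposes): the union gets 91 if talks fail, so the firm offers 91 and keeps 909.
Round 5 (the union proposes): the firm can get 909 next round, worth 0.62 × 909 = 563.58 now; the union offers that and keeps 436.42.
Round 4 (the firm proposes): the union can get 436.42 next round, worth 0.9 × 436.42 = 392.778 now. The firm offers 392.778 and keeps 1000 − 392.778 = 607.222.
Round 3 (the union proposes): the firm can get 607.222 next round, worth 0.62 × 607.222 = 376.47764 now; the union offers that and keeps 623.52236.
Round 2 (the firm proposes): the union can get 623.52236 next round, worth 0.9 × 623.52236 = 561.170124 now, so the firm offers 561.170124, keeping 438.829876.
Round 1 (the union proposes): the firm can get 438.829876 next round, worth 0.62 × 438.829876 = 272.07452312 now; the union offers that and keeps 727.92547688.

272.07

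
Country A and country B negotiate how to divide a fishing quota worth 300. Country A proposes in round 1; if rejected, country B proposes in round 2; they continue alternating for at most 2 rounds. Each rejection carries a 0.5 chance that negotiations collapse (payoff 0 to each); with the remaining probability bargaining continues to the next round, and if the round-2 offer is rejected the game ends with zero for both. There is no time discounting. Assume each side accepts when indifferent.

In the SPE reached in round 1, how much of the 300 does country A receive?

150

Round 2 (country B proposes): rejection yields 0 for country A; country B offers 0 and keeps 300.
Round 1 (country A proposes): rejecting gives country B an expected 0.5 × 300 = 150. Country A offers 150 and keeps 300 − 150 = 150.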